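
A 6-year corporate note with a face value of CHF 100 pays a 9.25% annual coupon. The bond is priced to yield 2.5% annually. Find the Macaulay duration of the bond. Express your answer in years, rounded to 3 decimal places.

Periodic yield y = 0.025. Discount each cash flow and weight by its year:
  t   CF        PV=CF/(1+0.025)^t    t·PV
  1         9.25         9.0244         9.0244
  2         9.25         8.8043        17.6086
  3         9.25         8.5895        25.7686
  4         9.25         8.3800        33.5202
  5         9.25         8.1757        40.8783
  6       109.25        94.2059       565.2356
  Σ                    137.1798       692.0356
Price P = Σ PV = 137.1798.
Macaulay duration = Σ(t·PV) / P = 692.0356 / 137.1798 = 5.04473 years.

5.045 years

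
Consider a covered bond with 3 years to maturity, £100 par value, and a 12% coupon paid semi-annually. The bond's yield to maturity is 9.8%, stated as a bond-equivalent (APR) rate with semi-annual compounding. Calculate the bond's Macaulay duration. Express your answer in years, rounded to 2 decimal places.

Periodic yield y = 0.049. Discount each cash flow and weight by its period:
  t   CF        PV=CF/(1+0.049)^t    t·PV
  1         6.00         5.7197         5.7197
  2         6.00         5.4526        10.9051
  3         6.00         5.1979        15.5936
  4         6.00         4.9551        19.8203
  5         6.00         4.7236        23.6180
  6       106.00        79.5523       477.3140
  Σ                    105.6012       552.9707
Price P = Σ PV = 105.6012.
Macaulay duration = Σ(t·PV) / P = 552.9707 / 105.6012 = 5.23641 half-year periods.
In years: 5.23641 / 2 = 2.61820 years.

2.62 years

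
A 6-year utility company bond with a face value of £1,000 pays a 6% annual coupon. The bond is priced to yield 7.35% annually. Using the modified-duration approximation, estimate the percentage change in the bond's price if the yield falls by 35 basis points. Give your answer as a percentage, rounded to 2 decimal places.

Periodic yield y = 0.0735. Modified duration first:
  t   CF        PV=CF/(1+0.0735)^t    t·PV
  1        60.00        55.8919        55.8919
  2        60.00        52.0652       104.1303
  3        60.00        48.5004       145.5011
  4        60.00        45.1797       180.7187
  5        60.00        42.0863       210.4316
  6     1,060.00       692.6177     4,155.7061
  Σ                    936.3411     4,852.3798
P = 936.3411; D_Mac = 5.18228 yrs; D_mod = 5.18228/(1+0.0735) = 4.82746 yrs.
ΔP/P ≈ -D_mod · Δy = -4.82746 × (-0.0035) = +0.016896 = +1.6896%.

+1.69%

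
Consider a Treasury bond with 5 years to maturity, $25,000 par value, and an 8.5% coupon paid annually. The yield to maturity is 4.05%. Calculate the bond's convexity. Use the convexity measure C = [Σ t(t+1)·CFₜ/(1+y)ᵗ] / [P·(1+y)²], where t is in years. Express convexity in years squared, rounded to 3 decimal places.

With y = 0.0405:
  t   CF        PV=CF/(1+0.0405)^t    t·PV        t(t+1)·PV
  1     2,125.00     2,042.2874     2,042.2874       4,084.5747
  2     2,125.00     1,962.7942     3,925.5884      11,776.7652
  3     2,125.00     1,886.3952     5,659.1856      22,636.7423
  4     2,125.00     1,812.9699     7,251.8796      36,259.3982
  5    27,125.00    22,241.2568   111,206.2839     667,237.7033
  Σ                 29,945.7034   130,085.2249     741,995.1838
P = 29,945.7034.
Convexity = Σ t(t+1)·PV / [P·(1+y)²] = 741,995.1838 / (29,945.7034 × 1.082640) = 22.88666.

22.887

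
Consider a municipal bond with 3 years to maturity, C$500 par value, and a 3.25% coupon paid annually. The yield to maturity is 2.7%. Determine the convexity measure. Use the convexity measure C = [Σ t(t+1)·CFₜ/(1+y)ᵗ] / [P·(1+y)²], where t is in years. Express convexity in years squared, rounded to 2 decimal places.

With y = 0.027:
  t   CF        PV=CF/(1+0.027)^t    t·PV        t(t+1)·PV
  1        16.25        15.8228        15.8228          31.6456
  2        16.25        15.4068        30.8136          92.4408
  3       516.25       476.5942     1,429.7825       5,719.1302
  Σ                    507.8238     1,476.4189       5,843.2165
P = 507.8238.
Convexity = Σ t(t+1)·PV / [P·(1+y)²] = 5,843.2165 / (507.8238 × 1.054729) = 10.90933.

10.91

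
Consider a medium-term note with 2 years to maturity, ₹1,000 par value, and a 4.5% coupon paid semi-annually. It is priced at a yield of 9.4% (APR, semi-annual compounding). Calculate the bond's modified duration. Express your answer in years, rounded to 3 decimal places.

1.845 years

Periodic yield y = 0.047. First find Macaulay duration:
  t   CF        PV=CF/(1+0.047)^t    t·PV
  1        22.50        21.4900        21.4900
  2        22.50        20.5253        41.0506
  3        22.50        19.6039        58.8117
  4     1,022.50       850.8962     3,403.5848
  Σ                    912.5154     3,524.9371
P = 912.5154; Macaulay duration = 3,524.9371 / 912.5154 = 3.86288 half-year periods = 1.93144 years.
Modified duration = D_Mac / (1 + y) = 1.93144 / 1.047 = 1.84474 years.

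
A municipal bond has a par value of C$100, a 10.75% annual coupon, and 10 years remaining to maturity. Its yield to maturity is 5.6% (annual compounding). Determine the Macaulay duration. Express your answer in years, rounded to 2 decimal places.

Periodic yield y = 0.056. Discount each cash flow and weight by its year:
  t   CF        PV=CF/(1+0.056)^t    t·PV
  1        10.75        10.1799        10.1799
  2        10.75         9.6401        19.2802
  3        10.75         9.1289        27.3866
  4        10.75         8.6448        34.5790
  5        10.75         8.1863        40.9316
  6        10.75         7.7522        46.5132
  7        10.75         7.3411        51.3877
  8        10.75         6.9518        55.6144
  9        10.75         6.5831        59.2483
  10      110.75        64.2251       642.2507
  Σ                    138.6332       987.3715
Price P = Σ PV = 138.6332.
Macaulay duration = Σ(t·PV) / P = 987.3715 / 138.6332 = 7.12218 years.

7.12 years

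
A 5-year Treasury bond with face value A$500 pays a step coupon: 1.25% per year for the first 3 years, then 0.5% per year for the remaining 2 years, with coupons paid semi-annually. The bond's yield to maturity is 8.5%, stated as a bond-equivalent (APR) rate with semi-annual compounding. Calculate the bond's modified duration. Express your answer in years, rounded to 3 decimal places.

4.641 years

Periodic yield y = 0.0425. First find Macaulay duration:
  t   CF        PV=CF/(1+0.0425)^t    t·PV
  1        3.125         2.9976         2.9976
  2        3.125         2.8754         5.7508
  3        3.125         2.7582         8.2745
  4        3.125         2.6457        10.5829
  5        3.125         2.5379        12.6894
  6        3.125         2.4344        14.6065
  7        1.250         0.9341         6.5385
  8        1.250         0.8960         7.1679
  9        1.250         0.8595         7.7351
  10     501.250       330.5931     3,305.9307
  Σ                    349.5318     3,382.2739
P = 349.5318; Macaulay duration = 3,382.2739 / 349.5318 = 9.67658 half-year periods = 4.83829 years.
Modified duration = D_Mac / (1 + y) = 4.83829 / 1.0425 = 4.64105 years.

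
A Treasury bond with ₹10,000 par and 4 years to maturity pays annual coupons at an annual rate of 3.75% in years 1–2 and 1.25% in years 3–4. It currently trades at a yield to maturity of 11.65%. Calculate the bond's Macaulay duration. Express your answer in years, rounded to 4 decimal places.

3.7654 years

Periodic yield y = 0.1165. Discount each cash flow and weight by its year:
  t   CF        PV=CF/(1+0.1165)^t    t·PV
  1       375.00       335.8710       335.8710
  2       375.00       300.8249       601.6498
  3       125.00        89.8119       269.4357
  4    10,125.00     6,515.6856    26,062.7425
  Σ                  7,242.1935    27,269.6991
Price P = Σ PV = 7,242.1935.
Macaulay duration = Σ(t·PV) / P = 27,269.6991 / 7,242.1935 = 3.76539 years.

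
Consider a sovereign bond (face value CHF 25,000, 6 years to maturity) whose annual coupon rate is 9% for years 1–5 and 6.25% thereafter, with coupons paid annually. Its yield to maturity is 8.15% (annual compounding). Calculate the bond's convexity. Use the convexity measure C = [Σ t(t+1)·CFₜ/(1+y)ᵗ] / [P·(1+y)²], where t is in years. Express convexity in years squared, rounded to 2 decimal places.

27.20

With y = 0.0815:
  t   CF        PV=CF/(1+0.0815)^t    t·PV        t(t+1)·PV
  1     2,250.00     2,080.4438     2,080.4438       4,160.8877
  2     2,250.00     1,923.6651     3,847.3302      11,541.9907
  3     2,250.00     1,778.7010     5,336.1030      21,344.4119
  4     2,250.00     1,644.6611     6,578.6444      32,893.2222
  5     2,250.00     1,520.7222     7,603.6112      45,621.6674
  6    26,562.50    16,600.0656    99,600.3937     697,202.7559
  Σ                 25,548.2589   125,046.5264     812,764.9358
P = 25,548.2589.
Convexity = Σ t(t+1)·PV / [P·(1+y)²] = 812,764.9358 / (25,548.2589 × 1.169642) = 27.19885.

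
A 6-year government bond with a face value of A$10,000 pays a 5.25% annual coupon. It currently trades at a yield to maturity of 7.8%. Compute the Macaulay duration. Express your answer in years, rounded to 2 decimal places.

5.25 years

Periodic yield y = 0.078. Discount each cash flow and weight by its year:
  t   CF        PV=CF/(1+0.078)^t    t·PV
  1       525.00       487.0130       487.0130
  2       525.00       451.7746       903.5491
  3       525.00       419.0859     1,257.2576
  4       525.00       388.7624     1,555.0496
  5       525.00       360.6330     1,803.1651
  6    10,525.00     6,706.7102    40,240.2611
  Σ                  8,813.9790    46,246.2956
Price P = Σ PV = 8,813.9790.
Macaulay duration = Σ(t·PV) / P = 46,246.2956 / 8,813.9790 = 5.24693 years.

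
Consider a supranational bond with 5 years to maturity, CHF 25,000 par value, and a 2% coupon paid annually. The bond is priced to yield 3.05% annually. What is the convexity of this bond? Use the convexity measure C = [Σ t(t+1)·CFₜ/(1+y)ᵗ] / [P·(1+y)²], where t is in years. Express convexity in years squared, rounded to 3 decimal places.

26.765

With y = 0.0305:
  t   CF        PV=CF/(1+0.0305)^t    t·PV        t(t+1)·PV
  1       500.00       485.2014       485.2014         970.4027
  2       500.00       470.8407       941.6814       2,825.0443
  3       500.00       456.9051     1,370.7153       5,482.8613
  4       500.00       443.3820     1,773.5278       8,867.6392
  5    25,500.00    21,943.2120   109,716.0602     658,296.3613
  Σ                 23,799.5412   114,287.1862     676,442.3089
P = 23,799.5412.
Convexity = Σ t(t+1)·PV / [P·(1+y)²] = 676,442.3089 / (23,799.5412 × 1.061930) = 26.76493.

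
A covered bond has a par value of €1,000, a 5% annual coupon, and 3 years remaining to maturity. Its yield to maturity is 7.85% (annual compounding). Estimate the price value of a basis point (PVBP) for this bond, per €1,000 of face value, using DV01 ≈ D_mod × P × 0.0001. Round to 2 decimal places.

€0.25

Periodic yield y = 0.0785.
  t   CF        PV=CF/(1+0.0785)^t    t·PV
  1        50.00        46.3607        46.3607
  2        50.00        42.9863        85.9725
  3     1,050.00       837.0065     2,511.0196
  Σ                    926.3535     2,643.3528
P = 926.3535; D_Mac = 2.85350 yrs; D_mod = 2.64581 yrs.
DV01 ≈ 2.64581 × 926.3535 × 0.0001 = 0.245095.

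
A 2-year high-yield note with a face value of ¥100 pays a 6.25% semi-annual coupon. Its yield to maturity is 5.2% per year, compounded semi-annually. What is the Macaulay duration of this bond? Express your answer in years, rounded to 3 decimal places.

Periodic yield y = 0.026. Discount each cash flow and weight by its period:
  t   CF        PV=CF/(1+0.026)^t    t·PV
  1        3.125         3.0458         3.0458
  2        3.125         2.9686         5.9372
  3        3.125         2.8934         8.6802
  4      103.125        93.0625       372.2498
  Σ                    101.9703       389.9131
Price P = Σ PV = 101.9703.
Macaulay duration = Σ(t·PV) / P = 389.9131 / 101.9703 = 3.82379 half-year periods.
In years: 3.82379 / 2 = 1.91190 years.

1.912 years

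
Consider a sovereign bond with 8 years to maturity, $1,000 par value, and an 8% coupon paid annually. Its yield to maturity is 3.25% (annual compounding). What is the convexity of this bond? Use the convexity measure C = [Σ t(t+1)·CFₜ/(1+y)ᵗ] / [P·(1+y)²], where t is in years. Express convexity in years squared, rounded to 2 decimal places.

With y = 0.0325:
  t   CF        PV=CF/(1+0.0325)^t    t·PV        t(t+1)·PV
  1        80.00        77.4818        77.4818         154.9637
  2        80.00        75.0429       150.0859         450.2577
  3        80.00        72.6808       218.0425         872.1698
  4        80.00        70.3930       281.5722       1,407.8609
  5        80.00        68.1773       340.8864       2,045.3185
  6        80.00        66.0313       396.1876       2,773.3132
  7        80.00        63.9528       447.6696       3,581.3568
  8     1,080.00       836.1867     6,689.4939      60,205.4448
  Σ                  1,329.9467     8,601.4198      71,490.6853
P = 1,329.9467.
Convexity = Σ t(t+1)·PV / [P·(1+y)²] = 71,490.6853 / (1,329.9467 × 1.066056) = 50.42374.

50.42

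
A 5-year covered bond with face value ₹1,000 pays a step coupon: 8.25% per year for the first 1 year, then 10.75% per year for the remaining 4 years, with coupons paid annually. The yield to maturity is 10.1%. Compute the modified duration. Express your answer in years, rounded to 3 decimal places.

Periodic yield y = 0.101. First find Macaulay duration:
  t   CF        PV=CF/(1+0.101)^t    t·PV
  1        82.50        74.9319        74.9319
  2       107.50        88.6817       177.3633
  3       107.50        80.5465       241.6394
  4       107.50        73.1576       292.6302
  5     1,107.50       684.5531     3,422.7655
  Σ                  1,001.8707     4,209.3303
P = 1,001.8707; Macaulay duration = 4,209.3303 / 1,001.8707 = 4.20147 years.
Modified duration = D_Mac / (1 + y) = 4.20147 / 1.101 = 3.81605 years.

3.816 years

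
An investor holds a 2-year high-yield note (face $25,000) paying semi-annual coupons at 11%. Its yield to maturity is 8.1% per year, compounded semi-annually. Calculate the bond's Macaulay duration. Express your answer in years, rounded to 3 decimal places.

1.853 years

Periodic yield y = 0.0405. Discount each cash flow and weight by its period:
  t   CF        PV=CF/(1+0.0405)^t    t·PV
  1     1,375.00     1,321.4801     1,321.4801
  2     1,375.00     1,270.0433     2,540.0866
  3     1,375.00     1,220.6087     3,661.8260
  4    26,375.00    22,502.1559    90,008.6238
  Σ                 26,314.2880    97,532.0164
Price P = Σ PV = 26,314.2880.
Macaulay duration = Σ(t·PV) / P = 97,532.0164 / 26,314.2880 = 3.70643 half-year periods.
In years: 3.70643 / 2 = 1.85321 years.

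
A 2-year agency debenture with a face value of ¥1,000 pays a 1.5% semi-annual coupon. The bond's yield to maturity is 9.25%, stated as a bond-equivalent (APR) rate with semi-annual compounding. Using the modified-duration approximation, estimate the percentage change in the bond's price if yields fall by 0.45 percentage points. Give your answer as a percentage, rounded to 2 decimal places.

+0.85%

Periodic yield y = 0.04625. Modified duration first:
  t   CF        PV=CF/(1+0.04625)^t    t·PV
  1         7.50         7.1685         7.1685
  2         7.50         6.8516        13.7031
  3         7.50         6.5487        19.6461
  4     1,007.50       840.8203     3,363.2811
  Σ                    861.3890     3,403.7988
P = 861.3890; D_Mac = 3.95152 half-year periods = 1.97576 yrs; D_mod = 1.97576/(1+0.04625) = 1.88842 yrs.
ΔP/P ≈ -D_mod · Δy = -1.88842 × (-0.0045) = +0.008498 = +0.8498%.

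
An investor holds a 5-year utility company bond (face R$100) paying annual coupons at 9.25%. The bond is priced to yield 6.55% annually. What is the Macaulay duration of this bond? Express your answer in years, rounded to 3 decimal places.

Periodic yield y = 0.0655. Discount each cash flow and weight by its year:
  t   CF        PV=CF/(1+0.0655)^t    t·PV
  1         9.25         8.6814         8.6814
  2         9.25         8.1477        16.2954
  3         9.25         7.6468        22.9405
  4         9.25         7.1768        28.7070
  5       109.25        79.5526       397.7628
  Σ                    111.2052       474.3871
Price P = Σ PV = 111.2052.
Macaulay duration = Σ(t·PV) / P = 474.3871 / 111.2052 = 4.26587 years.

4.266 years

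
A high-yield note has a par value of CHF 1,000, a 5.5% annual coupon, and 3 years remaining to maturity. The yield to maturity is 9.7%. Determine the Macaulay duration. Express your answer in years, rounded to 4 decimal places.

Periodic yield y = 0.097. Discount each cash flow and weight by its year:
  t   CF        PV=CF/(1+0.097)^t    t·PV
  1        55.00        50.1367        50.1367
  2        55.00        45.7035        91.4070
  3     1,055.00       799.1579     2,397.4736
  Σ                    894.9981     2,539.0173
Price P = Σ PV = 894.9981.
Macaulay duration = Σ(t·PV) / P = 2,539.0173 / 894.9981 = 2.83690 years.

2.8369 years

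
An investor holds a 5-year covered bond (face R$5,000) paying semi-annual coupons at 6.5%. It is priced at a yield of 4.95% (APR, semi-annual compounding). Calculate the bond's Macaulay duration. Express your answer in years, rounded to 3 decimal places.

4.373 years

Periodic yield y = 0.02475. Discount each cash flow and weight by its period:
  t   CF        PV=CF/(1+0.02475)^t    t·PV
  1       162.50       158.5753       158.5753
  2       162.50       154.7453       309.4906
  3       162.50       151.0079       453.0236
  4       162.50       147.3607       589.4428
  5       162.50       143.8016       719.0080
  6       162.50       140.3285       841.9708
  7       162.50       136.9392       958.5746
  8       162.50       133.6318     1,069.0547
  9       162.50       130.4043     1,173.6390
  10    5,162.50     4,042.7864    40,427.8639
  Σ                  5,339.5810    46,700.6433
Price P = Σ PV = 5,339.5810.
Macaulay duration = Σ(t·PV) / P = 46,700.6433 / 5,339.5810 = 8.74613 half-year periods.
In years: 8.74613 / 2 = 4.37306 years.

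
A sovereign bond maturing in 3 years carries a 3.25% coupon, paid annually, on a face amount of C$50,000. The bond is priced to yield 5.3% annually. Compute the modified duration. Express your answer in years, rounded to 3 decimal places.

Periodic yield y = 0.053. First find Macaulay duration:
  t   CF        PV=CF/(1+0.053)^t    t·PV
  1     1,625.00     1,543.2099     1,543.2099
  2     1,625.00     1,465.5364     2,931.0729
  3    51,625.00    44,215.5418   132,646.6254
  Σ                 47,224.2881   137,120.9082
P = 47,224.2881; Macaulay duration = 137,120.9082 / 47,224.2881 = 2.90361 years.
Modified duration = D_Mac / (1 + y) = 2.90361 / 1.053 = 2.75746 years.

2.757 years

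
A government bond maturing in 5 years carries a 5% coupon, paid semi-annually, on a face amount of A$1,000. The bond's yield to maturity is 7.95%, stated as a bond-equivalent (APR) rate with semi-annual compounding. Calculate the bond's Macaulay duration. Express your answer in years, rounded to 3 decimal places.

Periodic yield y = 0.03975. Discount each cash flow and weight by its period:
  t   CF        PV=CF/(1+0.03975)^t    t·PV
  1        25.00        24.0442        24.0442
  2        25.00        23.1250        46.2500
  3        25.00        22.2409        66.7228
  4        25.00        21.3907        85.5627
  5        25.00        20.5729       102.8645
  6        25.00        19.7864       118.7183
  7        25.00        19.0299       133.2096
  8        25.00        18.3024       146.4194
  9        25.00        17.6027       158.4244
  10    1,025.00       694.1200     6,941.2003
  Σ                    880.2153     7,823.4162
Price P = Σ PV = 880.2153.
Macaulay duration = Σ(t·PV) / P = 7,823.4162 / 880.2153 = 8.88807 half-year periods.
In years: 8.88807 / 2 = 4.44404 years.

4.444 years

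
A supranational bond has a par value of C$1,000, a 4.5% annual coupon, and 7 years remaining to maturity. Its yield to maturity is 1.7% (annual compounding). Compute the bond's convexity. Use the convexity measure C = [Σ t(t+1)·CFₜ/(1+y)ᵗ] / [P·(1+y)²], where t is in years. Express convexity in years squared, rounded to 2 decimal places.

With y = 0.017:
  t   CF        PV=CF/(1+0.017)^t    t·PV        t(t+1)·PV
  1        45.00        44.2478        44.2478          88.4956
  2        45.00        43.5081        87.0163         261.0489
  3        45.00        42.7809       128.3426         513.3705
  4        45.00        42.0658       168.2630         841.3151
  5        45.00        41.3626       206.8130       1,240.8778
  6        45.00        40.6712       244.0271       1,708.1897
  7     1,045.00       928.6875     6,500.8128      52,006.5024
  Σ                  1,183.3239     7,379.5226      56,659.7999
P = 1,183.3239.
Convexity = Σ t(t+1)·PV / [P·(1+y)²] = 56,659.7999 / (1,183.3239 × 1.034289) = 46.29451.

46.29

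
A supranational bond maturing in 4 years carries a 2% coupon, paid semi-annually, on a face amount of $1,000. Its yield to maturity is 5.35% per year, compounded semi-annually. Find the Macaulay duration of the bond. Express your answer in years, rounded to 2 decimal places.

3.85 years

Periodic yield y = 0.02675. Discount each cash flow and weight by its period:
  t   CF        PV=CF/(1+0.02675)^t    t·PV
  1        10.00         9.7395         9.7395
  2        10.00         9.4857        18.9715
  3        10.00         9.2386        27.7158
  4        10.00         8.9979        35.9916
  5        10.00         8.7635        43.8174
  6        10.00         8.5352        51.2110
  7        10.00         8.3128        58.1896
  8     1,010.00       817.7182     6,541.7459
  Σ                    880.7914     6,787.3821
Price P = Σ PV = 880.7914.
Macaulay duration = Σ(t·PV) / P = 6,787.3821 / 880.7914 = 7.70600 half-year periods.
In years: 7.70600 / 2 = 3.85300 years.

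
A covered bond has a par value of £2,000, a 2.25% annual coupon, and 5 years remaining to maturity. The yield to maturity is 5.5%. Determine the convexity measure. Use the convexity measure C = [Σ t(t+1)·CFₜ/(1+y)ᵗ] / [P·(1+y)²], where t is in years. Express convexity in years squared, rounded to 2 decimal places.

25.28

With y = 0.055:
  t   CF        PV=CF/(1+0.055)^t    t·PV        t(t+1)·PV
  1        45.00        42.6540        42.6540          85.3081
  2        45.00        40.4304        80.8607         242.5822
  3        45.00        38.3226       114.9678         459.8714
  4        45.00        36.3248       145.2990         726.4951
  5     2,045.00     1,564.6998     7,823.4988      46,940.9926
  Σ                  1,722.4315     8,207.2804      48,455.2493
P = 1,722.4315.
Convexity = Σ t(t+1)·PV / [P·(1+y)²] = 48,455.2493 / (1,722.4315 × 1.113025) = 25.27516.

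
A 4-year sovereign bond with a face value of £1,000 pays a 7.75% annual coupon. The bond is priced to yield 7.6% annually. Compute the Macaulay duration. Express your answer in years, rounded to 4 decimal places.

Periodic yield y = 0.076. Discount each cash flow and weight by its year:
  t   CF        PV=CF/(1+0.076)^t    t·PV
  1        77.50        72.0260        72.0260
  2        77.50        66.9387       133.8774
  3        77.50        62.2107       186.6320
  4     1,077.50       803.8374     3,215.3495
  Σ                  1,005.0127     3,607.8849
Price P = Σ PV = 1,005.0127.
Macaulay duration = Σ(t·PV) / P = 3,607.8849 / 1,005.0127 = 3.58989 years.

3.5899 years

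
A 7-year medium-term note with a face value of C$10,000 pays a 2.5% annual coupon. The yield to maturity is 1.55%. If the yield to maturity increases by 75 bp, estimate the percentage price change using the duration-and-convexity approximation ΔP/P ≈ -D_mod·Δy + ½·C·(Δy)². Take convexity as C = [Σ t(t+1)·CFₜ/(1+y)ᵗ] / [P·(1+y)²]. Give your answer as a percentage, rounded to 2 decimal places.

-4.68%

With y = 0.0155:
  t   CF        PV=CF/(1+0.0155)^t    t·PV        t(t+1)·PV
  1       250.00       246.1841       246.1841         492.3683
  2       250.00       242.4265       484.8531       1,454.5592
  3       250.00       238.7263       716.1788       2,864.7153
  4       250.00       235.0825       940.3300       4,701.6500
  5       250.00       231.4943     1,157.4717       6,944.8301
  6       250.00       227.9609     1,367.7656       9,574.3595
  7    10,250.00     9,203.7406    64,426.1844     515,409.4751
  Σ                 10,625.6154    69,338.9678     541,441.9575
P = 10,625.6154; D_Mac = 6.52564 yrs; D_mod = 6.42604 yrs; C = 49.41263.
Duration effect: -6.42604 × (+0.0075) = -0.048195
Convexity effect: 0.5 × 49.41263 × (0.0075)² = +0.0013897
ΔP/P ≈ -0.048195 + 0.0013897 = -0.046806 = -4.6806%.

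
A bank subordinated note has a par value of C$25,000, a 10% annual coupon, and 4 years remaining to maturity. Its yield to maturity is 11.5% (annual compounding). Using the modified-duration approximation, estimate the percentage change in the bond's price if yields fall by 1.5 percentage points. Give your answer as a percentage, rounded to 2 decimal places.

Periodic yield y = 0.115. Modified duration first:
  t   CF        PV=CF/(1+0.115)^t    t·PV
  1     2,500.00     2,242.1525     2,242.1525
  2     2,500.00     2,010.8991     4,021.7981
  3     2,500.00     1,803.4969     5,410.4908
  4    27,500.00    17,792.3464    71,169.3854
  Σ                 23,848.8948    82,843.8268
P = 23,848.8948; D_Mac = 3.47370 yrs; D_mod = 3.47370/(1+0.115) = 3.11542 yrs.
ΔP/P ≈ -D_mod · Δy = -3.11542 × (-0.015) = +0.046731 = +4.6731%.

+4.67%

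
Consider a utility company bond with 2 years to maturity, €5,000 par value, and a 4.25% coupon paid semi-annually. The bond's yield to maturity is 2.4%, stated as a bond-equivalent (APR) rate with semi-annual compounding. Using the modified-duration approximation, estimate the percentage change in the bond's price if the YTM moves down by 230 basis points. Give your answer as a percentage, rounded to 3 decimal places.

+4.408%

Periodic yield y = 0.012. Modified duration first:
  t   CF        PV=CF/(1+0.012)^t    t·PV
  1       106.25       104.9901       104.9901
  2       106.25       103.7452       207.4904
  3       106.25       102.5150       307.5450
  4     5,106.25     4,868.3302    19,473.3207
  Σ                  5,179.5805    20,093.3461
P = 5,179.5805; D_Mac = 3.87934 half-year periods = 1.93967 yrs; D_mod = 1.93967/(1+0.012) = 1.91667 yrs.
ΔP/P ≈ -D_mod · Δy = -1.91667 × (-0.023) = +0.044083 = +4.4083%.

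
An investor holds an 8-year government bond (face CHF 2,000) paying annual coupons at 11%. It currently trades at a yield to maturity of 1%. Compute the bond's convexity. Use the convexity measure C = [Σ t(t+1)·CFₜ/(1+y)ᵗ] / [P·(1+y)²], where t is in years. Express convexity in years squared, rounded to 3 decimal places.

With y = 0.01:
  t   CF        PV=CF/(1+0.01)^t    t·PV        t(t+1)·PV
  1       220.00       217.8218       217.8218         435.6436
  2       220.00       215.6651       431.3303       1,293.9908
  3       220.00       213.5298       640.5895       2,562.3580
  4       220.00       211.4157       845.6627       4,228.3135
  5       220.00       209.3225     1,046.6123       6,279.6735
  6       220.00       207.2500     1,243.4997       8,704.4980
  7       220.00       205.1980     1,436.3858      11,491.0864
  8     2,220.00     2,050.1328    16,401.0620     147,609.5583
  Σ                  3,530.3356    22,262.9640     182,605.1221
P = 3,530.3356.
Convexity = Σ t(t+1)·PV / [P·(1+y)²] = 182,605.1221 / (3,530.3356 × 1.020100) = 50.70540.

50.705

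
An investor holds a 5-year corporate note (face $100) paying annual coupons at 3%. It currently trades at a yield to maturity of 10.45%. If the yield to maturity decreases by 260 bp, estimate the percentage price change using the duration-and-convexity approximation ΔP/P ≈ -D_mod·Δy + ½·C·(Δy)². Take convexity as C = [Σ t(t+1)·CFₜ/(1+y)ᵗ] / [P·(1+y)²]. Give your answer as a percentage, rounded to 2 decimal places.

+11.72%

With y = 0.1045:
  t   CF        PV=CF/(1+0.1045)^t    t·PV        t(t+1)·PV
  1         3.00         2.7162         2.7162           5.4323
  2         3.00         2.4592         4.9184          14.7551
  3         3.00         2.2265         6.6795          26.7181
  4         3.00         2.0159         8.0634          40.3170
  5       103.00        62.6626       313.3132       1,879.8789
  Σ                     72.0803       335.6906       1,967.1014
P = 72.0803; D_Mac = 4.65717 yrs; D_mod = 4.21654 yrs; C = 22.37065.
Duration effect: -4.21654 × (-0.026) = +0.109630
Convexity effect: 0.5 × 22.37065 × (-0.026)² = +0.0075613
ΔP/P ≈ +0.109630 + 0.0075613 = +0.117191 = +11.7191%.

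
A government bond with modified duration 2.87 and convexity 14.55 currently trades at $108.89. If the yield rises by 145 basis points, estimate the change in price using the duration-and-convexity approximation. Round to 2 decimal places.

Duration effect: -D_mod·Δy = -2.87 × (+0.0145) = -0.041615
Convexity effect: ½·C·(Δy)² = 0.5 × 14.55 × (0.0145)² = +0.00152956875
ΔP/P ≈ -0.041615 + 0.00152956875 = -0.04008543125
ΔP ≈ 108.89 × (-0.04008543125) = -4.3649026088125.

-$4.36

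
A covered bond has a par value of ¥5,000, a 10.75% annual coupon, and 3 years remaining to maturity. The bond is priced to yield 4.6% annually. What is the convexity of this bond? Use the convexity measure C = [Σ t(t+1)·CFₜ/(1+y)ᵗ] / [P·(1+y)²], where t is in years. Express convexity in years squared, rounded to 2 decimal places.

With y = 0.046:
  t   CF        PV=CF/(1+0.046)^t    t·PV        t(t+1)·PV
  1       537.50       513.8623       513.8623       1,027.7247
  2       537.50       491.2642       982.5284       2,947.5851
  3     5,537.50     4,838.5885    14,515.7654      58,063.0616
  Σ                  5,843.7150    16,012.1561      62,038.3713
P = 5,843.7150.
Convexity = Σ t(t+1)·PV / [P·(1+y)²] = 62,038.3713 / (5,843.7150 × 1.094116) = 9.70304.

9.70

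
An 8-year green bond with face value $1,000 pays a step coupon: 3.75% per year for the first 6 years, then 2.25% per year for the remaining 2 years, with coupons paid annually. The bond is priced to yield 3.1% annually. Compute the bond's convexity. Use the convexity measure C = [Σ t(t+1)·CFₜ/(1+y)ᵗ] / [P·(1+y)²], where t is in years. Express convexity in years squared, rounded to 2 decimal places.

57.39

With y = 0.031:
  t   CF        PV=CF/(1+0.031)^t    t·PV        t(t+1)·PV
  1        37.50        36.3725        36.3725          72.7449
  2        37.50        35.2788        70.5576         211.6729
  3        37.50        34.2181       102.6542         410.6166
  4        37.50        33.1892       132.7567         663.7837
  5        37.50        32.1913       160.9563         965.7377
  6        37.50        31.2233       187.3400       1,311.3800
  7        22.50        18.1707       127.1950       1,017.5597
  8     1,022.50       800.9290     6,407.4316      57,666.8848
  Σ                  1,021.5728     7,225.2639      62,320.3803
P = 1,021.5728.
Convexity = Σ t(t+1)·PV / [P·(1+y)²] = 62,320.3803 / (1,021.5728 × 1.062961) = 57.39096.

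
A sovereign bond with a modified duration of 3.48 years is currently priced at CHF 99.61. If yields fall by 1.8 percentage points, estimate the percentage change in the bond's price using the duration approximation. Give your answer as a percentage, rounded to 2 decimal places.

+6.26%

Duration approximation: ΔP/P ≈ -D_mod · Δy = -3.48 × (-0.018) = +0.062640.
As a percentage: +6.2640%.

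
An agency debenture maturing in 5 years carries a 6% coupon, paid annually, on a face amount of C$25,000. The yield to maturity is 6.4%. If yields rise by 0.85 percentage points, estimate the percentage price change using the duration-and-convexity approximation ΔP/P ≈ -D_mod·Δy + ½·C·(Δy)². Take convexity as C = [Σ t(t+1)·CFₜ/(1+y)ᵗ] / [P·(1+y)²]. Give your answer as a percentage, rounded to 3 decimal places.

-3.481%

With y = 0.064:
  t   CF        PV=CF/(1+0.064)^t    t·PV        t(t+1)·PV
  1     1,500.00     1,409.7744     1,409.7744       2,819.5489
  2     1,500.00     1,324.9760     2,649.9519       7,949.8558
  3     1,500.00     1,245.2782     3,735.8345      14,943.3381
  4     1,500.00     1,170.3742     4,681.4969      23,407.4844
  5    26,500.00    19,432.9053    97,164.5265     582,987.1588
  Σ                 24,583.3081   109,641.5842     632,107.3860
P = 24,583.3081; D_Mac = 4.46000 yrs; D_mod = 4.19173 yrs; C = 22.71262.
Duration effect: -4.19173 × (+0.0085) = -0.035630
Convexity effect: 0.5 × 22.71262 × (0.0085)² = +0.0008205
ΔP/P ≈ -0.035630 + 0.0008205 = -0.034809 = -3.4809%.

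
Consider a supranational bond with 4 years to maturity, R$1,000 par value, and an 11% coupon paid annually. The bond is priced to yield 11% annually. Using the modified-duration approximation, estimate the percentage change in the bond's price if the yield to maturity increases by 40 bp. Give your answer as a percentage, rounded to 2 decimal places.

-1.24%

Periodic yield y = 0.11. Modified duration first:
  t   CF        PV=CF/(1+0.11)^t    t·PV
  1       110.00        99.0991        99.0991
  2       110.00        89.2785       178.5569
  3       110.00        80.4311       241.2932
  4     1,110.00       731.1914     2,924.7655
  Σ                  1,000.0000     3,443.7147
P = 1,000.0000; D_Mac = 3.44371 yrs; D_mod = 3.44371/(1+0.11) = 3.10245 yrs.
ΔP/P ≈ -D_mod · Δy = -3.10245 × (+0.004) = -0.012410 = -1.2410%.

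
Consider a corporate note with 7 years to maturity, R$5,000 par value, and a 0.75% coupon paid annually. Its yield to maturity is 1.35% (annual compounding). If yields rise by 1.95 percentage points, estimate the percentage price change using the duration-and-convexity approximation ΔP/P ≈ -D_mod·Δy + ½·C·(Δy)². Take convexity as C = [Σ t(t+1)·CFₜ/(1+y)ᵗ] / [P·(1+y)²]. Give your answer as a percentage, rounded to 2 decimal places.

-12.16%

With y = 0.0135:
  t   CF        PV=CF/(1+0.0135)^t    t·PV        t(t+1)·PV
  1        37.50        37.0005        37.0005          74.0010
  2        37.50        36.5076        73.0153         219.0458
  3        37.50        36.0214       108.0641         432.2562
  4        37.50        35.5415       142.1662         710.8308
  5        37.50        35.0681       175.3406       1,052.0436
  6        37.50        34.6010       207.6060       1,453.2423
  7     5,037.50     4,586.1556    32,103.0894     256,824.7151
  Σ                  4,800.8958    32,846.2820     260,766.1349
P = 4,800.8958; D_Mac = 6.84170 yrs; D_mod = 6.75057 yrs; C = 52.87878.
Duration effect: -6.75057 × (+0.0195) = -0.131636
Convexity effect: 0.5 × 52.87878 × (0.0195)² = +0.0100536
ΔP/P ≈ -0.131636 + 0.0100536 = -0.121582 = -12.1582%.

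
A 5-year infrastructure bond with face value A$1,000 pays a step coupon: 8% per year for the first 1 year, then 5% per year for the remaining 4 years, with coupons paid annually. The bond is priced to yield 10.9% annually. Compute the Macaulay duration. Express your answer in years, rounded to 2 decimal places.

Periodic yield y = 0.109. Discount each cash flow and weight by its year:
  t   CF        PV=CF/(1+0.109)^t    t·PV
  1        80.00        72.1371        72.1371
  2        50.00        40.6543        81.3087
  3        50.00        36.6586       109.9757
  4        50.00        33.0555       132.2220
  5     1,050.00       625.9384     3,129.6918
  Σ                    808.4438     3,525.3352
Price P = Σ PV = 808.4438.
Macaulay duration = Σ(t·PV) / P = 3,525.3352 / 808.4438 = 4.36064 years.

4.36 years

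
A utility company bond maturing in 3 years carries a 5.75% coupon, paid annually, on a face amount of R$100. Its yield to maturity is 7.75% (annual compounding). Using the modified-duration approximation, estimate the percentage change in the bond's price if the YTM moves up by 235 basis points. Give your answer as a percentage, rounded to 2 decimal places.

-6.18%

Periodic yield y = 0.0775. Modified duration first:
  t   CF        PV=CF/(1+0.0775)^t    t·PV
  1         5.75         5.3364         5.3364
  2         5.75         4.9526         9.9052
  3       105.75        84.5334       253.6003
  Σ                     94.8225       268.8419
P = 94.8225; D_Mac = 2.83521 yrs; D_mod = 2.83521/(1+0.0775) = 2.63129 yrs.
ΔP/P ≈ -D_mod · Δy = -2.63129 × (+0.0235) = -0.061835 = -6.1835%.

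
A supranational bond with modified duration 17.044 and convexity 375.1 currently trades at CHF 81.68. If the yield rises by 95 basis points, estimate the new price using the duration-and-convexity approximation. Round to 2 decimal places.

Duration effect: -D_mod·Δy = -17.044 × (+0.0095) = -0.161918
Convexity effect: ½·C·(Δy)² = 0.5 × 375.1 × (0.0095)² = +0.0169263875
ΔP/P ≈ -0.161918 + 0.0169263875 = -0.1449916125
New price ≈ 81.68 × (1 - 0.1449916125) = 69.837085091.

CHF 69.84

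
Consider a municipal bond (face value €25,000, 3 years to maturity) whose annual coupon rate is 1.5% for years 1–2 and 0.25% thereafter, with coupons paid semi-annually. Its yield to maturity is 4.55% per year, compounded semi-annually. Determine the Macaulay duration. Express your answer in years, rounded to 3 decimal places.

Periodic yield y = 0.02275. Discount each cash flow and weight by its period:
  t   CF        PV=CF/(1+0.02275)^t    t·PV
  1       187.50       183.3293       183.3293
  2       187.50       179.2513       358.5026
  3       187.50       175.2640       525.7921
  4       187.50       171.3655       685.4619
  5        31.25        27.9256       139.6280
  6    25,031.25    21,870.8473   131,225.0839
  Σ                 22,607.9830   133,117.7978
Price P = Σ PV = 22,607.9830.
Macaulay duration = Σ(t·PV) / P = 133,117.7978 / 22,607.9830 = 5.88809 half-year periods.
In years: 5.88809 / 2 = 2.94404 years.

2.944 years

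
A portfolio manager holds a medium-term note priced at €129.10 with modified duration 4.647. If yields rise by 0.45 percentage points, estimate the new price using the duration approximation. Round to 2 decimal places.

Duration approximation: ΔP/P ≈ -D_mod · Δy = -4.647 × (+0.0045) = -0.0209115.
New price ≈ 129.10 × (1 - 0.0209115) = 126.40032535.

€126.40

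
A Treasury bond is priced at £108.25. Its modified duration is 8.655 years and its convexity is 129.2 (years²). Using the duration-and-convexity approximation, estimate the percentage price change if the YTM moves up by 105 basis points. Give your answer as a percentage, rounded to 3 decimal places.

Duration effect: -D_mod·Δy = -8.655 × (+0.0105) = -0.0908775
Convexity effect: ½·C·(Δy)² = 0.5 × 129.2 × (0.0105)² = +0.00712215
ΔP/P ≈ -0.0908775 + 0.00712215 = -0.08375535
= -8.375535%.

-8.376%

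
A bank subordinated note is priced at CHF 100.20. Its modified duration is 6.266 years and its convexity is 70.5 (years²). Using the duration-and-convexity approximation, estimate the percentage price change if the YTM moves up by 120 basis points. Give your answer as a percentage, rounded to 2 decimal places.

Duration effect: -D_mod·Δy = -6.266 × (+0.012) = -0.075192
Convexity effect: ½·C·(Δy)² = 0.5 × 70.5 × (0.012)² = +0.0050760
ΔP/P ≈ -0.075192 + 0.0050760 = -0.070116
= -7.0116%.

-7.01%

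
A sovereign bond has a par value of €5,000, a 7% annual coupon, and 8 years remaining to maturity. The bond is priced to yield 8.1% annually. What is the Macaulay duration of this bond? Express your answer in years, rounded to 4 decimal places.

Periodic yield y = 0.081. Discount each cash flow and weight by its year:
  t   CF        PV=CF/(1+0.081)^t    t·PV
  1       350.00       323.7743       323.7743
  2       350.00       299.5137       599.0274
  3       350.00       277.0709       831.2128
  4       350.00       256.3098     1,025.2393
  5       350.00       237.1044     1,185.5219
  6       350.00       219.3380     1,316.0280
  7       350.00       202.9029     1,420.3201
  8     5,350.00     2,869.1168    22,952.9345
  Σ                  4,685.1308    29,654.0582
Price P = Σ PV = 4,685.1308.
Macaulay duration = Σ(t·PV) / P = 29,654.0582 / 4,685.1308 = 6.32940 years.

6.3294 years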